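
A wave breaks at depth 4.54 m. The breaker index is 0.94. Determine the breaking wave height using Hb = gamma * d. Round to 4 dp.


Hb = gamma * d
Hb = 0.94 * 4.54
Hb = 4.2676 m

4.2676


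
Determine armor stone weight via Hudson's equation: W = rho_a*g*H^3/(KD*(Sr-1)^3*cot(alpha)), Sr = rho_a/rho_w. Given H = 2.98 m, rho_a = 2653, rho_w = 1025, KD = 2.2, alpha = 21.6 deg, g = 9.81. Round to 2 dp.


Sr = rho_a / rho_w = 2653 / 1025 = 2.588293
(Sr - 1) = 1.588293
(Sr - 1)^3 = 4.006744
cot(21.6) = 1 / tan(21.6) = 1 / 0.395928 = 2.525712
Numerator = 2653 * 9.81 * 2.98^3 = 688739.5929
Denominator = 2.2 * 4.006744 * 2.525712 = 22.263737
W = 688739.5929 / 22.263737
W = 30935.49 N

30935.49


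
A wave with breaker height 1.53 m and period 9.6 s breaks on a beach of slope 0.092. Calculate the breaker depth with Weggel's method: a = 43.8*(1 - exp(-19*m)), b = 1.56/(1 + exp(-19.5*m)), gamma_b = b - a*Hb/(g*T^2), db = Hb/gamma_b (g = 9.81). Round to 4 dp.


a = 43.8 * (1 - exp(-19 * m))
exp(-19 * 0.092) = exp(-1.7480) = 0.174122
a = 43.8 * (1 - 0.174122) = 36.173463
b = 1.56 / (1 + exp(-19.5 * m))
exp(-19.5 * 0.092) = exp(-1.7940) = 0.166294
b = 1.56 / (1 + 0.166294) = 1.337571
Hb / (g * T^2) = 1.53 / (9.81 * 9.6^2) = 1.53 / 904.0896 = 0.00169231
gamma_b = b - a * Hb/(g*T^2) = 1.337571 - 36.173463 * 0.00169231 = 1.276354
db = Hb / gamma_b = 1.53 / 1.276354
db = 1.1987 m

1.1987


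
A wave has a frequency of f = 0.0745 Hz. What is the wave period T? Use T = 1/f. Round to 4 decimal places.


T = 1 / f
T = 1 / 0.0745
T = 13.4228 s

13.4228


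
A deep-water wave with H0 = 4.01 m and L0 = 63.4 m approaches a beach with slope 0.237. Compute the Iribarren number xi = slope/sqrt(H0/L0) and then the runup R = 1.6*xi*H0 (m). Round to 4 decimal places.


xi = slope / sqrt(H0/L0)
H0/L0 = 4.01/63.4 = 0.063249
sqrt(0.063249) = 0.251494
xi = 0.237 / 0.251494 = 0.942369
R = 1.6 * xi * H0 = 1.6 * 0.942369 * 4.01
R = 6.0462 m

6.0462


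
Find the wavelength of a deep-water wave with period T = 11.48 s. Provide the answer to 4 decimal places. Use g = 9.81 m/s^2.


L0 = g * T^2 / (2 * pi)
L0 = 9.81 * 11.48^2 / (2 * pi)
L0 = 9.81 * 131.7904 / 6.28319
L0 = 1292.8638 / 6.28319
L0 = 205.7657 m

205.7657


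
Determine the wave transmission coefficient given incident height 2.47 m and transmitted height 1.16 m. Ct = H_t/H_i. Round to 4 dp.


Ct = H_t / H_i
Ct = 1.16 / 2.47
Ct = 0.4696

0.4696


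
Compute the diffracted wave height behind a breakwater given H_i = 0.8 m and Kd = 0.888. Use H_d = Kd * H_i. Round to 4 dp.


H_d = Kd * H_i
H_d = 0.888 * 0.8
H_d = 0.7104 m

0.7104


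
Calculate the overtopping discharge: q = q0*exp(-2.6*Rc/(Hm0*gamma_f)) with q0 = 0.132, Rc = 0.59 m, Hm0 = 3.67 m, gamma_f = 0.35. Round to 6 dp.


q = q0 * exp(-2.6 * Rc / (Hm0 * gamma_f))
Exponent = -2.6 * 0.59 / (3.67 * 0.35)
= -2.6 * 0.59 / 1.2845
= -1.194239
exp(-1.194239) = 0.302934
q = 0.132 * 0.302934
q = 0.039987 m^3/s/m

0.039987


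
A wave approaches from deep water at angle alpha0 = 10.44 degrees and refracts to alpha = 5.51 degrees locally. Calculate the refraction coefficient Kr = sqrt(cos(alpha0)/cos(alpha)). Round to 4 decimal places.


Kr = sqrt(cos(alpha0) / cos(alpha))
cos(10.44) = 0.983445
cos(5.51) = 0.995379
Kr = sqrt(0.983445 / 0.995379)
Kr = sqrt(0.988010)
Kr = 0.9940

0.9940


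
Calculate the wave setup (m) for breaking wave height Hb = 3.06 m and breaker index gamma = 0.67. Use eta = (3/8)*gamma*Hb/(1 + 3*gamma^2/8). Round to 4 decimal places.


eta = (3/8) * gamma * Hb / (1 + 3*gamma^2/8)
Numerator = (3/8) * 0.67 * 3.06 = 0.768825
Denominator = 1 + 3*0.67^2/8 = 1 + 0.168338 = 1.168338
eta = 0.768825 / 1.168338
eta = 0.6581 m

0.6581


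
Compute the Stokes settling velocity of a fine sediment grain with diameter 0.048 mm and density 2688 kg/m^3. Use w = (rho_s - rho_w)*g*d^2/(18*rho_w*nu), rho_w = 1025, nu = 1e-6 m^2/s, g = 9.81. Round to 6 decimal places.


w = (rho_s - rho_w) * g * d^2 / (18 * rho_w * nu)
d = 0.048 mm = 0.000048 m
rho_s - rho_w = 2688 - 1025 = 1663
Numerator = 1663 * 9.81 * (0.000048)^2 = 0.000037587525
Denominator = 18 * 1025 * 1e-6 = 0.018450
w = 0.002037 m/s

0.002037


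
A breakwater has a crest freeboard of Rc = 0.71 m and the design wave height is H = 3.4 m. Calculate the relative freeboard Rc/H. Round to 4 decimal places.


Relative freeboard = Rc / H
= 0.71 / 3.4
= 0.2088

0.2088


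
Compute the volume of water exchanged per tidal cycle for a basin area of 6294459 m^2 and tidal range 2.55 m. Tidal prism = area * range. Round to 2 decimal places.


Tidal prism = Area * Tidal range
P = 6294459 * 2.55
P = 16050870.45 m^3

16050870.45


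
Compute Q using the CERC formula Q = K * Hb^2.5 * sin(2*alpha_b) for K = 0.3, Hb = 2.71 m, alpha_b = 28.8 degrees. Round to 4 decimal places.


Q = K * Hb^2.5 * sin(2 * alpha_b)
Hb^2.5 = 2.71^2.5 = 12.089914
sin(2 * 28.8) = sin(57.6) = 0.844328
Q = 0.3 * 12.089914 * 0.844328
Q = 3.0624 m^3/s

3.0624


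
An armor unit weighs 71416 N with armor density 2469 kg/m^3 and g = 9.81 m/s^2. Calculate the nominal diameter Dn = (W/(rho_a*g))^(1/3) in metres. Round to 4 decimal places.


V = W / (rho_a * g)
V = 71416 / (2469 * 9.81)
V = 71416 / 24220.89
V = 2.948529 m^3
Dn = V^(1/3) = 2.948529^(1/3)
Dn = 1.4340 m

1.4340


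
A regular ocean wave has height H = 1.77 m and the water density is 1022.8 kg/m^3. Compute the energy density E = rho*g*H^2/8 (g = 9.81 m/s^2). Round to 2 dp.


E = (1/8) * rho * g * H^2
E = (1/8) * 1022.8 * 9.81 * 1.77^2
E = 0.125 * 1022.8 * 9.81 * 3.1329
E = 3929.31 J/m^2

3929.31


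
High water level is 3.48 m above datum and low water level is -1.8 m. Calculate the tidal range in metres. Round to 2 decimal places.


Tidal range = High water - Low water
Tidal range = 3.48 - (-1.8)
Tidal range = 5.28 m

5.28


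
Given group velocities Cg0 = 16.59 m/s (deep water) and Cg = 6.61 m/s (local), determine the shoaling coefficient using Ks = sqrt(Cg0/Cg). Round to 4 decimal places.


Ks = sqrt(Cg0 / Cg)
Ks = sqrt(16.59 / 6.61)
Ks = sqrt(2.5098)
Ks = 1.5842

1.5842


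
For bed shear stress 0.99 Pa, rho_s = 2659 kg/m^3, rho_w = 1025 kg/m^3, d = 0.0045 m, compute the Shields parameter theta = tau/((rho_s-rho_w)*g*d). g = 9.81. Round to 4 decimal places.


theta = tau / ((rho_s - rho_w) * g * d)
rho_s - rho_w = 2659 - 1025 = 1634
Denominator = 1634 * 9.81 * 0.0045 = 72.132930
theta = 0.99 / 72.132930
theta = 0.0137

0.0137


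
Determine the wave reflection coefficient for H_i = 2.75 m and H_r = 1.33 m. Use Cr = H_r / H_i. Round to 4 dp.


Cr = H_r / H_i
Cr = 1.33 / 2.75
Cr = 0.4836

0.4836


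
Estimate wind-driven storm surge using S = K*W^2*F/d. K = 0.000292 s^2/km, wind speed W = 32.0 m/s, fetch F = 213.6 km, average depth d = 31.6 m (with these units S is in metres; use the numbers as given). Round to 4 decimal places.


S = K * W^2 * F / d
W^2 = 32.0^2 = 1024.00
S = 0.000292 * 1024.00 * 213.6 / 31.6
Numerator = 0.000292 * 1024.00 * 213.6 = 63.868109
S = 63.868109 / 31.6 = 2.0211 m

2.0211


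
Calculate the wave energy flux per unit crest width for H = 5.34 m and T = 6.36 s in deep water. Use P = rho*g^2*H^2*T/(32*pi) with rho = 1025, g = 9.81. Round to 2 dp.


P = rho * g^2 * H^2 * T / (32 * pi)
P = 1025 * 9.81^2 * 5.34^2 * 6.36 / (32 * pi)
P = 1025 * 96.2361 * 28.5156 * 6.36 / 100.53096
P = 177951.50 W/m

177951.50


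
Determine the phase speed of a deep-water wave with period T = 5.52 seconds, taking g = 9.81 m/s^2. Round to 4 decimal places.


We use the deep-water celerity formula:
C = g * T / (2 * pi)
C = 9.81 * 5.52 / (2 * 3.14159...)
C = 54.151200 / 6.283185
C = 8.6184 m/s

8.6184


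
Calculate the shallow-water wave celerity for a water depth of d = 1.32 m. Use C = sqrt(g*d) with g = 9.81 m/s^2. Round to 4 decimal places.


Using the shallow-water approximation:
C = sqrt(g * d) = sqrt(9.81 * 1.32)
C = sqrt(12.9492)
C = 3.5985 m/s

3.5985


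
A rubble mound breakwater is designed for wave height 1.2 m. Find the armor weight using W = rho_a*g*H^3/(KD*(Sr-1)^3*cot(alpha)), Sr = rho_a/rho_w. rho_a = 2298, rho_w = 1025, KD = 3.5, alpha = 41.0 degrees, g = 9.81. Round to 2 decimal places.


Sr = rho_a / rho_w = 2298 / 1025 = 2.241951
(Sr - 1) = 1.241951
(Sr - 1)^3 = 1.915639
cot(41.0) = 1 / tan(41.0) = 1 / 0.869287 = 1.150368
Numerator = 2298 * 9.81 * 1.2^3 = 38954.9606
Denominator = 3.5 * 1.915639 * 1.150368 = 7.712916
W = 38954.9606 / 7.712916
W = 5050.61 N

5050.61


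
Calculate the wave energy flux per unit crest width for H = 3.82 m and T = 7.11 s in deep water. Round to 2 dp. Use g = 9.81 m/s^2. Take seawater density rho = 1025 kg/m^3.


P = rho * g^2 * H^2 * T / (32 * pi)
P = 1025 * 9.81^2 * 3.82^2 * 7.11 / (32 * pi)
P = 1025 * 96.2361 * 14.5924 * 7.11 / 100.53096
P = 101802.48 W/m

101802.48


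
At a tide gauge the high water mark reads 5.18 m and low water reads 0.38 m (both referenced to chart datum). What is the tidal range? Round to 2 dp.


Tidal range = High water - Low water
Tidal range = 5.18 - (0.38)
Tidal range = 4.80 m

4.80


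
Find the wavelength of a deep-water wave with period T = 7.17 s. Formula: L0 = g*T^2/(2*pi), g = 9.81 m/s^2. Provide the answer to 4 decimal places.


L0 = g * T^2 / (2 * pi)
L0 = 9.81 * 7.17^2 / (2 * pi)
L0 = 9.81 * 51.4089 / 6.28319
L0 = 504.3213 / 6.28319
L0 = 80.2652 m

80.2652


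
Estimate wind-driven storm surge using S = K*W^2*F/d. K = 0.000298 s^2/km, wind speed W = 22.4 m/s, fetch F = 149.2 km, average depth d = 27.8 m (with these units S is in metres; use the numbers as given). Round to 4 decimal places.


S = K * W^2 * F / d
W^2 = 22.4^2 = 501.76
S = 0.000298 * 501.76 * 149.2 / 27.8
Numerator = 0.000298 * 501.76 * 149.2 = 22.309052
S = 22.309052 / 27.8 = 0.8025 m

0.8025


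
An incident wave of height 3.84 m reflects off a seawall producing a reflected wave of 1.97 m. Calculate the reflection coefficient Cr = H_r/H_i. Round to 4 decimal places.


Cr = H_r / H_i
Cr = 1.97 / 3.84
Cr = 0.5130

0.5130


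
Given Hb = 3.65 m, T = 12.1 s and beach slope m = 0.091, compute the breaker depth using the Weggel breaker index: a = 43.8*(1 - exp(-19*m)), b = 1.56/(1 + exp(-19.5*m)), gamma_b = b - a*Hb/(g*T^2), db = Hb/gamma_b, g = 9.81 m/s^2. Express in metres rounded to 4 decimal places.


a = 43.8 * (1 - exp(-19 * m))
exp(-19 * 0.091) = exp(-1.7290) = 0.177462
a = 43.8 * (1 - 0.177462) = 36.027174
b = 1.56 / (1 + exp(-19.5 * m))
exp(-19.5 * 0.091) = exp(-1.7745) = 0.169568
b = 1.56 / (1 + 0.169568) = 1.333826
Hb / (g * T^2) = 3.65 / (9.81 * 12.1^2) = 3.65 / 1436.2821 = 0.00254128
gamma_b = b - a * Hb/(g*T^2) = 1.333826 - 36.027174 * 0.00254128 = 1.242270
db = Hb / gamma_b = 3.65 / 1.242270
db = 2.9382 m

2.9382


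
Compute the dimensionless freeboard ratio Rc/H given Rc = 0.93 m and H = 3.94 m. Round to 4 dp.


Relative freeboard = Rc / H
= 0.93 / 3.94
= 0.2360

0.2360


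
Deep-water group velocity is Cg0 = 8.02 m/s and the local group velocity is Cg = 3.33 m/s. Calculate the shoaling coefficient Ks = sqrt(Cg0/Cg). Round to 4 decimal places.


Ks = sqrt(Cg0 / Cg)
Ks = sqrt(8.02 / 3.33)
Ks = sqrt(2.4084)
Ks = 1.5519

1.5519


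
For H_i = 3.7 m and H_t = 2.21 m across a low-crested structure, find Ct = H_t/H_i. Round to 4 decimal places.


Ct = H_t / H_i
Ct = 2.21 / 3.7
Ct = 0.5973

0.5973


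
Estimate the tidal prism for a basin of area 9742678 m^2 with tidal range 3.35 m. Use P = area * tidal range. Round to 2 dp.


Tidal prism = Area * Tidal range
P = 9742678 * 3.35
P = 32637971.30 m^3

32637971.30


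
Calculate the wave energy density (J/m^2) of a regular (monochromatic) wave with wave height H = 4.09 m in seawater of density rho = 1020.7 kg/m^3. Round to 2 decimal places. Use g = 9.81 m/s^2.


E = (1/8) * rho * g * H^2
E = (1/8) * 1020.7 * 9.81 * 4.09^2
E = 0.125 * 1020.7 * 9.81 * 16.7281
E = 20937.45 J/m^2

20937.45


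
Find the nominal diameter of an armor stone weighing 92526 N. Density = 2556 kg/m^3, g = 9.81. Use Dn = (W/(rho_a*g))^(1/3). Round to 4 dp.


V = W / (rho_a * g)
V = 92526 / (2556 * 9.81)
V = 92526 / 25074.36
V = 3.690064 m^3
Dn = V^(1/3) = 3.690064^(1/3)
Dn = 1.5453 m

1.5453


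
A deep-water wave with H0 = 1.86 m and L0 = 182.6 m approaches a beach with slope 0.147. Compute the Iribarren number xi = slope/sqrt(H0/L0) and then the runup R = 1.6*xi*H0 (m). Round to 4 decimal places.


xi = slope / sqrt(H0/L0)
H0/L0 = 1.86/182.6 = 0.010186
sqrt(0.010186) = 0.100927
xi = 0.147 / 0.100927 = 1.456503
R = 1.6 * xi * H0 = 1.6 * 1.456503 * 1.86
R = 4.3346 m

4.3346


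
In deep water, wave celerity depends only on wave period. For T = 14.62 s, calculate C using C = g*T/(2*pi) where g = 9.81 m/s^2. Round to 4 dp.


We use the deep-water celerity formula:
C = g * T / (2 * pi)
C = 9.81 * 14.62 / (2 * 3.14159...)
C = 143.422200 / 6.283185
C = 22.8264 m/s

22.8264


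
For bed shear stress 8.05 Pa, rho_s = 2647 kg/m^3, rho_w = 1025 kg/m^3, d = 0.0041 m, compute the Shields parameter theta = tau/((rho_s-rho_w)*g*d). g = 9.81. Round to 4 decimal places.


theta = tau / ((rho_s - rho_w) * g * d)
rho_s - rho_w = 2647 - 1025 = 1622
Denominator = 1622 * 9.81 * 0.0041 = 65.238462
theta = 8.05 / 65.238462
theta = 0.1234

0.1234


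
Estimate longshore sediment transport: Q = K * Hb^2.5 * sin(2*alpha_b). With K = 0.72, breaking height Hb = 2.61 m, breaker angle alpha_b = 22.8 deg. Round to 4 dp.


Q = K * Hb^2.5 * sin(2 * alpha_b)
Hb^2.5 = 2.61^2.5 = 11.005284
sin(2 * 22.8) = sin(45.6) = 0.714473
Q = 0.72 * 11.005284 * 0.714473
Q = 5.6613 m^3/s

5.6613


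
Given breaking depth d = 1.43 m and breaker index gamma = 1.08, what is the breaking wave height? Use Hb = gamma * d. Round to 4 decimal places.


Hb = gamma * d
Hb = 1.08 * 1.43
Hb = 1.5444 m

1.5444


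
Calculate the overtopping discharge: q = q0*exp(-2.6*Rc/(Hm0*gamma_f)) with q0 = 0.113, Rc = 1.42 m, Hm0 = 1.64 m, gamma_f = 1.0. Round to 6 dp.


q = q0 * exp(-2.6 * Rc / (Hm0 * gamma_f))
Exponent = -2.6 * 1.42 / (1.64 * 1.0)
= -2.6 * 1.42 / 1.6400
= -2.251220
exp(-2.251220) = 0.105271
q = 0.113 * 0.105271
q = 0.011896 m^3/s/m

0.011896


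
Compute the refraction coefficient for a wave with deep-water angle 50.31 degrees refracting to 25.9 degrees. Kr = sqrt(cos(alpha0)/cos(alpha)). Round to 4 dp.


Kr = sqrt(cos(alpha0) / cos(alpha))
cos(50.31) = 0.638634
cos(25.9) = 0.899558
Kr = sqrt(0.638634 / 0.899558)
Kr = sqrt(0.709942)
Kr = 0.8426

0.8426


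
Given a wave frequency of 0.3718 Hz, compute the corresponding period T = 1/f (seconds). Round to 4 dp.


T = 1 / f
T = 1 / 0.3718
T = 2.6896 s

2.6896


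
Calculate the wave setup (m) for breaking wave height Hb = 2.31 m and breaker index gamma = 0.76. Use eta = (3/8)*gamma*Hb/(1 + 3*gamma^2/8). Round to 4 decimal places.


eta = (3/8) * gamma * Hb / (1 + 3*gamma^2/8)
Numerator = (3/8) * 0.76 * 2.31 = 0.658350
Denominator = 1 + 3*0.76^2/8 = 1 + 0.216600 = 1.216600
eta = 0.658350 / 1.216600
eta = 0.5411 m

0.5411


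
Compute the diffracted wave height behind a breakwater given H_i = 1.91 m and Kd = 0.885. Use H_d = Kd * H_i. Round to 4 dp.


H_d = Kd * H_i
H_d = 0.885 * 1.91
H_d = 1.6904 m

1.6904


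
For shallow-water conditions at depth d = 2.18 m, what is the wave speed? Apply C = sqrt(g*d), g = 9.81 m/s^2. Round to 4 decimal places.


Using the shallow-water approximation:
C = sqrt(g * d) = sqrt(9.81 * 2.18)
C = sqrt(21.3858)
C = 4.6245 m/s

4.6245


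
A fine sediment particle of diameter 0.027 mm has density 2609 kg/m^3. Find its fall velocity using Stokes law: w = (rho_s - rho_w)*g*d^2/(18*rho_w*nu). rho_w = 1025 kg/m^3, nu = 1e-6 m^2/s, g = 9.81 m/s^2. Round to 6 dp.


w = (rho_s - rho_w) * g * d^2 / (18 * rho_w * nu)
d = 0.027 mm = 0.000027 m
rho_s - rho_w = 2609 - 1025 = 1584
Numerator = 1584 * 9.81 * (0.000027)^2 = 0.000011327960
Denominator = 18 * 1025 * 1e-6 = 0.018450
w = 0.000614 m/s

0.000614


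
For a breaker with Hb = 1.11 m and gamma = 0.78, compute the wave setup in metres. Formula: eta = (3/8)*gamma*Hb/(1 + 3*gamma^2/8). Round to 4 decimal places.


eta = (3/8) * gamma * Hb / (1 + 3*gamma^2/8)
Numerator = (3/8) * 0.78 * 1.11 = 0.324675
Denominator = 1 + 3*0.78^2/8 = 1 + 0.228150 = 1.228150
eta = 0.324675 / 1.228150
eta = 0.2644 m

0.2644


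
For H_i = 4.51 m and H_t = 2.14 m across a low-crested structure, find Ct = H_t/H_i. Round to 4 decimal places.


Ct = H_t / H_i
Ct = 2.14 / 4.51
Ct = 0.4745

0.4745


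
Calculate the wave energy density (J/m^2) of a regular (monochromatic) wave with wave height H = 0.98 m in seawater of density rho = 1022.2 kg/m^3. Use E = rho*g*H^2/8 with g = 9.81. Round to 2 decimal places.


E = (1/8) * rho * g * H^2
E = (1/8) * 1022.2 * 9.81 * 0.98^2
E = 0.125 * 1022.2 * 9.81 * 0.9604
E = 1203.84 J/m^2

1203.84


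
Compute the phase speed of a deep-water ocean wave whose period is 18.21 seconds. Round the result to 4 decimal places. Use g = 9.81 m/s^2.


We use the deep-water celerity formula:
C = g * T / (2 * pi)
C = 9.81 * 18.21 / (2 * 3.14159...)
C = 178.640100 / 6.283185
C = 28.4315 m/s

28.4315


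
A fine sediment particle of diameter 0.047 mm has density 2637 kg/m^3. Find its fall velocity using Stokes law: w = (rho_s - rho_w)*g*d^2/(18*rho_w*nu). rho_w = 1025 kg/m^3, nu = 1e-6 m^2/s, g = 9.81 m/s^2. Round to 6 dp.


w = (rho_s - rho_w) * g * d^2 / (18 * rho_w * nu)
d = 0.047 mm = 0.000047 m
rho_s - rho_w = 2637 - 1025 = 1612
Numerator = 1612 * 9.81 * (0.000047)^2 = 0.000034932507
Denominator = 18 * 1025 * 1e-6 = 0.018450
w = 0.001893 m/s

0.001893


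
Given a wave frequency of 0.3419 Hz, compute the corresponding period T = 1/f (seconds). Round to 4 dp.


T = 1 / f
T = 1 / 0.3419
T = 2.9248 s

2.9248


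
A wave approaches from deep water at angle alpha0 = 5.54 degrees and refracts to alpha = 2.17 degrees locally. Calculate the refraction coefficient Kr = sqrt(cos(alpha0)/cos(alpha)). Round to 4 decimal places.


Kr = sqrt(cos(alpha0) / cos(alpha))
cos(5.54) = 0.995329
cos(2.17) = 0.999283
Kr = sqrt(0.995329 / 0.999283)
Kr = sqrt(0.996043)
Kr = 0.9980

0.9980


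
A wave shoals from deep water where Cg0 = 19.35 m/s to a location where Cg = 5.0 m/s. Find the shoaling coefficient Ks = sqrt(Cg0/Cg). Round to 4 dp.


Ks = sqrt(Cg0 / Cg)
Ks = sqrt(19.35 / 5.0)
Ks = sqrt(3.8700)
Ks = 1.9672

1.9672


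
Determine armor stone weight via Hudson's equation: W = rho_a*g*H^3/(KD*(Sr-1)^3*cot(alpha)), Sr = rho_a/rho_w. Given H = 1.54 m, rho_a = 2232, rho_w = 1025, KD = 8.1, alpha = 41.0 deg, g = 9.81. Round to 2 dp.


Sr = rho_a / rho_w = 2232 / 1025 = 2.177561
(Sr - 1) = 1.177561
(Sr - 1)^3 = 1.632865
cot(41.0) = 1 / tan(41.0) = 1 / 0.869287 = 1.150368
Numerator = 2232 * 9.81 * 1.54^3 = 79969.6804
Denominator = 8.1 * 1.632865 * 1.150368 = 15.215008
W = 79969.6804 / 15.215008
W = 5255.97 N

5255.97


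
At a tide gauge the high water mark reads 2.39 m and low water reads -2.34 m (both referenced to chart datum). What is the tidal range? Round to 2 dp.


Tidal range = High water - Low water
Tidal range = 2.39 - (-2.34)
Tidal range = 4.73 m

4.73


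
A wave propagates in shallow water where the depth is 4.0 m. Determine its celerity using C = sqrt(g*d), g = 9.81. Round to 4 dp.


Using the shallow-water approximation:
C = sqrt(g * d) = sqrt(9.81 * 4.0)
C = sqrt(39.2400)
C = 6.2642 m/s

6.2642


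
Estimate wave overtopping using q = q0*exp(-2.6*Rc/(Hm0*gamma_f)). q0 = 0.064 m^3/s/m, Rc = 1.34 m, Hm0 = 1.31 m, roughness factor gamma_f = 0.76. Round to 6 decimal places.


q = q0 * exp(-2.6 * Rc / (Hm0 * gamma_f))
Exponent = -2.6 * 1.34 / (1.31 * 0.76)
= -2.6 * 1.34 / 0.9956
= -3.499397
exp(-3.499397) = 0.030216
q = 0.064 * 0.030216
q = 0.001934 m^3/s/m

0.001934


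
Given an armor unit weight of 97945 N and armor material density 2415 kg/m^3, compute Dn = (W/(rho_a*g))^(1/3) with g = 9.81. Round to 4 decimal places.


V = W / (rho_a * g)
V = 97945 / (2415 * 9.81)
V = 97945 / 23691.15
V = 4.134244 m^3
Dn = V^(1/3) = 4.134244^(1/3)
Dn = 1.6050 m

1.6050


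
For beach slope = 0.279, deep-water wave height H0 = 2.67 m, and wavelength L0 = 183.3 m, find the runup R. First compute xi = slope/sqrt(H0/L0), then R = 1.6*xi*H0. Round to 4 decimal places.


xi = slope / sqrt(H0/L0)
H0/L0 = 2.67/183.3 = 0.014566
sqrt(0.014566) = 0.120691
xi = 0.279 / 0.120691 = 2.311691
R = 1.6 * xi * H0 = 1.6 * 2.311691 * 2.67
R = 9.8755 m

9.8755


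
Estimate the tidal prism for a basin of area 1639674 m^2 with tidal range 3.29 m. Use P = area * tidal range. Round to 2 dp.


Tidal prism = Area * Tidal range
P = 1639674 * 3.29
P = 5394527.46 m^3

5394527.46


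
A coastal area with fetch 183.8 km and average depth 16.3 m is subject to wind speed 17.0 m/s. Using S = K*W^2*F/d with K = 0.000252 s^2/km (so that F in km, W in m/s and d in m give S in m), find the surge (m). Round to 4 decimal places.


S = K * W^2 * F / d
W^2 = 17.0^2 = 289.00
S = 0.000252 * 289.00 * 183.8 / 16.3
Numerator = 0.000252 * 289.00 * 183.8 = 13.385786
S = 13.385786 / 16.3 = 0.8212 m

0.8212


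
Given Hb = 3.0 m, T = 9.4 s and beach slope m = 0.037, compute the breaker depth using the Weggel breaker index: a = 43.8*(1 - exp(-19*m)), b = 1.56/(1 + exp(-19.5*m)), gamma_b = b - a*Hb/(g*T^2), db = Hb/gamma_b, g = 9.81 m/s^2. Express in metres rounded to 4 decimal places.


a = 43.8 * (1 - exp(-19 * m))
exp(-19 * 0.037) = exp(-0.7030) = 0.495098
a = 43.8 * (1 - 0.495098) = 22.114717
b = 1.56 / (1 + exp(-19.5 * m))
exp(-19.5 * 0.037) = exp(-0.7215) = 0.486023
b = 1.56 / (1 + 0.486023) = 1.049782
Hb / (g * T^2) = 3.0 / (9.81 * 9.4^2) = 3.0 / 866.8116 = 0.00346096
gamma_b = b - a * Hb/(g*T^2) = 1.049782 - 22.114717 * 0.00346096 = 0.973244
db = Hb / gamma_b = 3.0 / 0.973244
db = 3.0825 m

3.0825


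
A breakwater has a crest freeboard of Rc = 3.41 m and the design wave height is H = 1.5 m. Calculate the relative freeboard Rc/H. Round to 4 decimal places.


Relative freeboard = Rc / H
= 3.41 / 1.5
= 2.2733

2.2733


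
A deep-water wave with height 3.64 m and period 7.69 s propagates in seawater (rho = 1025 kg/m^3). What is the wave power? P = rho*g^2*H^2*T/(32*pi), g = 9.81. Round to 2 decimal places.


P = rho * g^2 * H^2 * T / (32 * pi)
P = 1025 * 9.81^2 * 3.64^2 * 7.69 / (32 * pi)
P = 1025 * 96.2361 * 13.2496 * 7.69 / 100.53096
P = 99974.94 W/m

99974.94


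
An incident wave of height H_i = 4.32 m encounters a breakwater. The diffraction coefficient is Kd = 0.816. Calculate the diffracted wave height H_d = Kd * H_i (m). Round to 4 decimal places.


H_d = Kd * H_i
H_d = 0.816 * 4.32
H_d = 3.5251 m

3.5251


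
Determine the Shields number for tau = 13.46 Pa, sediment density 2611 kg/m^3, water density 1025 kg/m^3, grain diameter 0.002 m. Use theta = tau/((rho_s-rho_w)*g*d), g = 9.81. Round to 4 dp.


theta = tau / ((rho_s - rho_w) * g * d)
rho_s - rho_w = 2611 - 1025 = 1586
Denominator = 1586 * 9.81 * 0.002 = 31.117320
theta = 13.46 / 31.117320
theta = 0.4326

0.4326


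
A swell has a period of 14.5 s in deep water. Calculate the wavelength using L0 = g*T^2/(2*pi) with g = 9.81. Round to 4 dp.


L0 = g * T^2 / (2 * pi)
L0 = 9.81 * 14.5^2 / (2 * pi)
L0 = 9.81 * 210.2500 / 6.28319
L0 = 2062.5525 / 6.28319
L0 = 328.2654 m

328.2654


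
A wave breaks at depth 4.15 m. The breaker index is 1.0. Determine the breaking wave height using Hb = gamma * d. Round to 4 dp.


Hb = gamma * d
Hb = 1.0 * 4.15
Hb = 4.1500 m

4.1500


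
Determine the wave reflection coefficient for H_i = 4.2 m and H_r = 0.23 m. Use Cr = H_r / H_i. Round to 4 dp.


Cr = H_r / H_i
Cr = 0.23 / 4.2
Cr = 0.0548

0.0548


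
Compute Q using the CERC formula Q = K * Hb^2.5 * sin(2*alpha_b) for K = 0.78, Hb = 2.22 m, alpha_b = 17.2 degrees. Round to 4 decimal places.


Q = K * Hb^2.5 * sin(2 * alpha_b)
Hb^2.5 = 2.22^2.5 = 7.343151
sin(2 * 17.2) = sin(34.4) = 0.564967
Q = 0.78 * 7.343151 * 0.564967
Q = 3.2359 m^3/s

3.2359


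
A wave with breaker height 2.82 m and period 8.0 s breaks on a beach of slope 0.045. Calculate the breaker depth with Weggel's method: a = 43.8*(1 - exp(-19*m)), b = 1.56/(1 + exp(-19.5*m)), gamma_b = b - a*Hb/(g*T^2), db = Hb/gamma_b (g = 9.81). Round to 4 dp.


a = 43.8 * (1 - exp(-19 * m))
exp(-19 * 0.045) = exp(-0.8550) = 0.425283
a = 43.8 * (1 - 0.425283) = 25.172596
b = 1.56 / (1 + exp(-19.5 * m))
exp(-19.5 * 0.045) = exp(-0.8775) = 0.415821
b = 1.56 / (1 + 0.415821) = 1.101834
Hb / (g * T^2) = 2.82 / (9.81 * 8.0^2) = 2.82 / 627.8400 = 0.00449159
gamma_b = b - a * Hb/(g*T^2) = 1.101834 - 25.172596 * 0.00449159 = 0.988769
db = Hb / gamma_b = 2.82 / 0.988769
db = 2.8520 m

2.8520


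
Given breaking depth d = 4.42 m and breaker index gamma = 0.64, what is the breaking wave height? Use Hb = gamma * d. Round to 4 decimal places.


Hb = gamma * d
Hb = 0.64 * 4.42
Hb = 2.8288 m

2.8288


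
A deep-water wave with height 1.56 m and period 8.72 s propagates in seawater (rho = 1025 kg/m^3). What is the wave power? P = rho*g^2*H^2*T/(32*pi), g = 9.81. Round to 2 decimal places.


P = rho * g^2 * H^2 * T / (32 * pi)
P = 1025 * 9.81^2 * 1.56^2 * 8.72 / (32 * pi)
P = 1025 * 96.2361 * 2.4336 * 8.72 / 100.53096
P = 20822.25 W/m

20822.25


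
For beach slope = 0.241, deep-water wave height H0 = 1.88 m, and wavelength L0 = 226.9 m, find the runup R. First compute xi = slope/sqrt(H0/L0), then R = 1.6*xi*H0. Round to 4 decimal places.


xi = slope / sqrt(H0/L0)
H0/L0 = 1.88/226.9 = 0.008286
sqrt(0.008286) = 0.091025
xi = 0.241 / 0.091025 = 2.647618
R = 1.6 * xi * H0 = 1.6 * 2.647618 * 1.88
R = 7.9640 m

7.9640


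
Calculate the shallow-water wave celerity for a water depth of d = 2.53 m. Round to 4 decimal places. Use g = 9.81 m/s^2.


Using the shallow-water approximation:
C = sqrt(g * d) = sqrt(9.81 * 2.53)
C = sqrt(24.8193)
C = 4.9819 m/s

4.9819


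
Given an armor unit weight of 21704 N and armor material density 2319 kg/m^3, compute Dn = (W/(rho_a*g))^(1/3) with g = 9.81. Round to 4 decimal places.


V = W / (rho_a * g)
V = 21704 / (2319 * 9.81)
V = 21704 / 22749.39
V = 0.954048 m^3
Dn = V^(1/3) = 0.954048^(1/3)
Dn = 0.9844 m

0.9844


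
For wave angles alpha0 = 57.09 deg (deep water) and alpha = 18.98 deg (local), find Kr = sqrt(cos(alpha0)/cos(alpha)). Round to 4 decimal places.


Kr = sqrt(cos(alpha0) / cos(alpha))
cos(57.09) = 0.543321
cos(18.98) = 0.945632
Kr = sqrt(0.543321 / 0.945632)
Kr = sqrt(0.574558)
Kr = 0.7580

0.7580


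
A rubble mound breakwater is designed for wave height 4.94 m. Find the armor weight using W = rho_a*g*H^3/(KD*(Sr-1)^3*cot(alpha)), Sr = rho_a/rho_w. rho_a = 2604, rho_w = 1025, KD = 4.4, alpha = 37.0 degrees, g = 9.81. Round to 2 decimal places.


Sr = rho_a / rho_w = 2604 / 1025 = 2.540488
(Sr - 1) = 1.540488
(Sr - 1)^3 = 3.655736
cot(37.0) = 1 / tan(37.0) = 1 / 0.753554 = 1.327045
Numerator = 2604 * 9.81 * 4.94^3 = 3079575.3452
Denominator = 4.4 * 3.655736 * 1.327045 = 21.345831
W = 3079575.3452 / 21.345831
W = 144270.58 N

144270.58


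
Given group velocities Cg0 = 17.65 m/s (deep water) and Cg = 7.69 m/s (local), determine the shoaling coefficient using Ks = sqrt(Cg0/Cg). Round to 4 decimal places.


Ks = sqrt(Cg0 / Cg)
Ks = sqrt(17.65 / 7.69)
Ks = sqrt(2.2952)
Ks = 1.5150

1.5150


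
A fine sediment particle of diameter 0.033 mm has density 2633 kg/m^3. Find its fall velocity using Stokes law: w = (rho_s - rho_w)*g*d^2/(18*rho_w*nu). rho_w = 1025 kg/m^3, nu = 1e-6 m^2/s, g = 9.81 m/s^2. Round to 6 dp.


w = (rho_s - rho_w) * g * d^2 / (18 * rho_w * nu)
d = 0.033 mm = 0.000033 m
rho_s - rho_w = 2633 - 1025 = 1608
Numerator = 1608 * 9.81 * (0.000033)^2 = 0.000017178409
Denominator = 18 * 1025 * 1e-6 = 0.018450
w = 0.000931 m/s

0.000931


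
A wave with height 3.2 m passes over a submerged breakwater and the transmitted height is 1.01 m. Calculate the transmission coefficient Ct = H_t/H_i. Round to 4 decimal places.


Ct = H_t / H_i
Ct = 1.01 / 3.2
Ct = 0.3156

0.3156


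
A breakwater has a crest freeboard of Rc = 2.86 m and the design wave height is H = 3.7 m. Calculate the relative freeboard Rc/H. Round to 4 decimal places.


Relative freeboard = Rc / H
= 2.86 / 3.7
= 0.7730

0.7730


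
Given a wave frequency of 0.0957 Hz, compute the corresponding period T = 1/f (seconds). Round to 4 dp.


T = 1 / f
T = 1 / 0.0957
T = 10.4493 s

10.4493


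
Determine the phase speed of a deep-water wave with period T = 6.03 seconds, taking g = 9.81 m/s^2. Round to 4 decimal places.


We use the deep-water celerity formula:
C = g * T / (2 * pi)
C = 9.81 * 6.03 / (2 * 3.14159...)
C = 59.154300 / 6.283185
C = 9.4147 m/s

9.4147


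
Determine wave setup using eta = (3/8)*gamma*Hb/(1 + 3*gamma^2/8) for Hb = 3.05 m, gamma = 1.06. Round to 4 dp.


eta = (3/8) * gamma * Hb / (1 + 3*gamma^2/8)
Numerator = (3/8) * 1.06 * 3.05 = 1.212375
Denominator = 1 + 3*1.06^2/8 = 1 + 0.421350 = 1.421350
eta = 1.212375 / 1.421350
eta = 0.8530 m

0.8530


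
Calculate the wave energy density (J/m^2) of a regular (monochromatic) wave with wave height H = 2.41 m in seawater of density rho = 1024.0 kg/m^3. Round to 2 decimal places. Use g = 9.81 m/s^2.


E = (1/8) * rho * g * H^2
E = (1/8) * 1024.0 * 9.81 * 2.41^2
E = 0.125 * 1024.0 * 9.81 * 5.8081
E = 7293.12 J/m^2

7293.12


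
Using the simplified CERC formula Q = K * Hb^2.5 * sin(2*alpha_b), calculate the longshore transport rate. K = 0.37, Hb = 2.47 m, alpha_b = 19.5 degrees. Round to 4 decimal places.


Q = K * Hb^2.5 * sin(2 * alpha_b)
Hb^2.5 = 2.47^2.5 = 9.588317
sin(2 * 19.5) = sin(39.0) = 0.629320
Q = 0.37 * 9.588317 * 0.629320
Q = 2.2326 m^3/s

2.2326


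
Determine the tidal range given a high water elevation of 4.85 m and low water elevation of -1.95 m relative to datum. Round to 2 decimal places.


Tidal range = High water - Low water
Tidal range = 4.85 - (-1.95)
Tidal range = 6.80 m

6.80


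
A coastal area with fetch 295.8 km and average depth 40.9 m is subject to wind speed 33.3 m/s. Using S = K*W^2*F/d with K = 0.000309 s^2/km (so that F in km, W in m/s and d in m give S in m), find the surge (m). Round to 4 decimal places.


S = K * W^2 * F / d
W^2 = 33.3^2 = 1108.89
S = 0.000309 * 1108.89 * 295.8 / 40.9
Numerator = 0.000309 * 1108.89 * 295.8 = 101.354986
S = 101.354986 / 40.9 = 2.4781 m

2.4781


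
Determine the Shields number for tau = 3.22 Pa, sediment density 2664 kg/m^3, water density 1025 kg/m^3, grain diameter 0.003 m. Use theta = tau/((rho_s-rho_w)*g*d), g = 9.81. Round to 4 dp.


theta = tau / ((rho_s - rho_w) * g * d)
rho_s - rho_w = 2664 - 1025 = 1639
Denominator = 1639 * 9.81 * 0.003 = 48.235770
theta = 3.22 / 48.235770
theta = 0.0668

0.0668


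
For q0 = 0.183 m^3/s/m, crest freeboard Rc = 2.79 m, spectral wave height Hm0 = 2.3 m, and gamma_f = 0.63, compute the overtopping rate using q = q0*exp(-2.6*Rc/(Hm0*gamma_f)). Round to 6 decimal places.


q = q0 * exp(-2.6 * Rc / (Hm0 * gamma_f))
Exponent = -2.6 * 2.79 / (2.3 * 0.63)
= -2.6 * 2.79 / 1.4490
= -5.006211
exp(-5.006211) = 0.006696
q = 0.183 * 0.006696
q = 0.001225 m^3/s/m

0.001225


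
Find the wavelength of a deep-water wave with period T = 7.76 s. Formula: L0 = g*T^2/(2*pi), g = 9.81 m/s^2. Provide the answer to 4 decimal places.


L0 = g * T^2 / (2 * pi)
L0 = 9.81 * 7.76^2 / (2 * pi)
L0 = 9.81 * 60.2176 / 6.28319
L0 = 590.7347 / 6.28319
L0 = 94.0183 m

94.0183


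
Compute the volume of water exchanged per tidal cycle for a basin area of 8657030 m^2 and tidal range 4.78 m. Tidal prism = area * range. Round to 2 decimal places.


Tidal prism = Area * Tidal range
P = 8657030 * 4.78
P = 41380603.40 m^3

41380603.40


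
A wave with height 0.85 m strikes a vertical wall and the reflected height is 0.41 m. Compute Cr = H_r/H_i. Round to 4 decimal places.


Cr = H_r / H_i
Cr = 0.41 / 0.85
Cr = 0.4824

0.4824


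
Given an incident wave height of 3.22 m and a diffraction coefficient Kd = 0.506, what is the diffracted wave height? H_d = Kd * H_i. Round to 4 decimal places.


H_d = Kd * H_i
H_d = 0.506 * 3.22
H_d = 1.6293 m

1.6293


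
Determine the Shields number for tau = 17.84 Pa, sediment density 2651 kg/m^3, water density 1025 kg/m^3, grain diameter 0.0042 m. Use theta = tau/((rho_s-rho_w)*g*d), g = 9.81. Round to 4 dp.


theta = tau / ((rho_s - rho_w) * g * d)
rho_s - rho_w = 2651 - 1025 = 1626
Denominator = 1626 * 9.81 * 0.0042 = 66.994452
theta = 17.84 / 66.994452
theta = 0.2663

0.2663


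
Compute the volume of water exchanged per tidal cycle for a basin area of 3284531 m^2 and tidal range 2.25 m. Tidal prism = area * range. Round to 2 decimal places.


Tidal prism = Area * Tidal range
P = 3284531 * 2.25
P = 7390194.75 m^3

7390194.75


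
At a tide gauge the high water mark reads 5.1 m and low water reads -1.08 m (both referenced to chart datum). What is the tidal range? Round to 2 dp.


Tidal range = High water - Low water
Tidal range = 5.1 - (-1.08)
Tidal range = 6.18 m

6.18


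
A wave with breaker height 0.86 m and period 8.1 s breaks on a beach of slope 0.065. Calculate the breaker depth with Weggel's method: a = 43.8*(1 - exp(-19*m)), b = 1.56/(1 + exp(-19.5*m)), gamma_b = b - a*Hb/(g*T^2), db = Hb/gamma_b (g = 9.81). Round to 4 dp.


a = 43.8 * (1 - exp(-19 * m))
exp(-19 * 0.065) = exp(-1.2350) = 0.290835
a = 43.8 * (1 - 0.290835) = 31.061437
b = 1.56 / (1 + exp(-19.5 * m))
exp(-19.5 * 0.065) = exp(-1.2675) = 0.281535
b = 1.56 / (1 + 0.281535) = 1.217291
Hb / (g * T^2) = 0.86 / (9.81 * 8.1^2) = 0.86 / 643.6341 = 0.00133616
gamma_b = b - a * Hb/(g*T^2) = 1.217291 - 31.061437 * 0.00133616 = 1.175787
db = Hb / gamma_b = 0.86 / 1.175787
db = 0.7314 m

0.7314


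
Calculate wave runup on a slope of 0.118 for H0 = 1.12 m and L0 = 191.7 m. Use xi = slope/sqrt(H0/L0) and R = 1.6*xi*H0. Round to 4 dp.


xi = slope / sqrt(H0/L0)
H0/L0 = 1.12/191.7 = 0.005842
sqrt(0.005842) = 0.076436
xi = 0.118 / 0.076436 = 1.543775
R = 1.6 * xi * H0 = 1.6 * 1.543775 * 1.12
R = 2.7664 m

2.7664


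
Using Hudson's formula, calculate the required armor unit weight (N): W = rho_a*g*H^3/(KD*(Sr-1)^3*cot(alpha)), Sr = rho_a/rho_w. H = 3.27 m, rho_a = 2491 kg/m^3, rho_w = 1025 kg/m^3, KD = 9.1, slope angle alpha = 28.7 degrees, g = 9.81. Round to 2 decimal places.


Sr = rho_a / rho_w = 2491 / 1025 = 2.430244
(Sr - 1) = 1.430244
(Sr - 1)^3 = 2.925704
cot(28.7) = 1 / tan(28.7) = 1 / 0.547484 = 1.826537
Numerator = 2491 * 9.81 * 3.27^3 = 854448.6991
Denominator = 9.1 * 2.925704 * 1.826537 = 48.629552
W = 854448.6991 / 48.629552
W = 17570.56 N

17570.56


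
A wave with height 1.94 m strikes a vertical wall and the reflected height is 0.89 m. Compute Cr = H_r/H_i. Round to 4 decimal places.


Cr = H_r / H_i
Cr = 0.89 / 1.94
Cr = 0.4588

0.4588


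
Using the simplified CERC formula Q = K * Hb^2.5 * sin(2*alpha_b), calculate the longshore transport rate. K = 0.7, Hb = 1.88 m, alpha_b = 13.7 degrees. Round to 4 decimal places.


Q = K * Hb^2.5 * sin(2 * alpha_b)
Hb^2.5 = 1.88^2.5 = 4.846125
sin(2 * 13.7) = sin(27.4) = 0.460200
Q = 0.7 * 4.846125 * 0.460200
Q = 1.5611 m^3/s

1.5611


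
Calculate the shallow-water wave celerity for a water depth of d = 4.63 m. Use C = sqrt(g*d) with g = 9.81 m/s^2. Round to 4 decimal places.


Using the shallow-water approximation:
C = sqrt(g * d) = sqrt(9.81 * 4.63)
C = sqrt(45.4203)
C = 6.7395 m/s

6.7395


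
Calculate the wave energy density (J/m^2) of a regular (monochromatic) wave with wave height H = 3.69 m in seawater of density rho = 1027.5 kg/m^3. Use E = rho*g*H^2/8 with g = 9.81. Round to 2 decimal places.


E = (1/8) * rho * g * H^2
E = (1/8) * 1027.5 * 9.81 * 3.69^2
E = 0.125 * 1027.5 * 9.81 * 13.6161
E = 17155.90 J/m^2

17155.90


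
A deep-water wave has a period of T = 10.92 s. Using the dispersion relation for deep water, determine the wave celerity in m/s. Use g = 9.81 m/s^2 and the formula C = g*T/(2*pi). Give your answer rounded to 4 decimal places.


We use the deep-water celerity formula:
C = g * T / (2 * pi)
C = 9.81 * 10.92 / (2 * 3.14159...)
C = 107.125200 / 6.283185
C = 17.0495 m/s

17.0495


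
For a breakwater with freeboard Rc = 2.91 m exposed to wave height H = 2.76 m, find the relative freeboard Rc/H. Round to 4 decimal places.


Relative freeboard = Rc / H
= 2.91 / 2.76
= 1.0543

1.0543


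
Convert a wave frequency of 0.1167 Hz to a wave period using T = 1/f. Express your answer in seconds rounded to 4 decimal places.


T = 1 / f
T = 1 / 0.1167
T = 8.5690 s

8.5690


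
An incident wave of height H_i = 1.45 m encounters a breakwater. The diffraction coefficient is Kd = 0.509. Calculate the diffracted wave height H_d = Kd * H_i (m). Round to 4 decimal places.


H_d = Kd * H_i
H_d = 0.509 * 1.45
H_d = 0.7381 m

0.7381


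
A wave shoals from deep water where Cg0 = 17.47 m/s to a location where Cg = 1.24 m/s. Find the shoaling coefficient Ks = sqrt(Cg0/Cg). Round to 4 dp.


Ks = sqrt(Cg0 / Cg)
Ks = sqrt(17.47 / 1.24)
Ks = sqrt(14.0887)
Ks = 3.7535

3.7535


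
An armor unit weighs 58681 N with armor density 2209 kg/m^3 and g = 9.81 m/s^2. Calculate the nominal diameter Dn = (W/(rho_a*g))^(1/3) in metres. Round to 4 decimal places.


V = W / (rho_a * g)
V = 58681 / (2209 * 9.81)
V = 58681 / 21670.29
V = 2.707901 m^3
Dn = V^(1/3) = 2.707901^(1/3)
Dn = 1.3938 m

1.3938


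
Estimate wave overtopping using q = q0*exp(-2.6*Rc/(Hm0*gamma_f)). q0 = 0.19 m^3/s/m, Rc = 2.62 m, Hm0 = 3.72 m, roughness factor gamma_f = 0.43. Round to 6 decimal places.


q = q0 * exp(-2.6 * Rc / (Hm0 * gamma_f))
Exponent = -2.6 * 2.62 / (3.72 * 0.43)
= -2.6 * 2.62 / 1.5996
= -4.258565
exp(-4.258565) = 0.014143
q = 0.19 * 0.014143
q = 0.002687 m^3/s/m

0.002687


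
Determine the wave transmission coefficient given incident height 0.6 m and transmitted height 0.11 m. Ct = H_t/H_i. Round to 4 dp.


Ct = H_t / H_i
Ct = 0.11 / 0.6
Ct = 0.1833

0.1833


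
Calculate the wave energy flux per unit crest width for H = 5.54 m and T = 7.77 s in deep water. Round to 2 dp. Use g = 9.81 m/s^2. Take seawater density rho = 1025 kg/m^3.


P = rho * g^2 * H^2 * T / (32 * pi)
P = 1025 * 9.81^2 * 5.54^2 * 7.77 / (32 * pi)
P = 1025 * 96.2361 * 30.6916 * 7.77 / 100.53096
P = 233992.84 W/m

233992.84


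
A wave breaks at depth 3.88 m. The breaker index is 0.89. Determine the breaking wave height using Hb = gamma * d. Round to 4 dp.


Hb = gamma * d
Hb = 0.89 * 3.88
Hb = 3.4532 m

3.4532


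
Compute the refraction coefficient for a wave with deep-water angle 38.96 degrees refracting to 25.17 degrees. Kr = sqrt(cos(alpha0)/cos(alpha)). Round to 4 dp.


Kr = sqrt(cos(alpha0) / cos(alpha))
cos(38.96) = 0.777585
cos(25.17) = 0.905050
Kr = sqrt(0.777585 / 0.905050)
Kr = sqrt(0.859163)
Kr = 0.9269

0.9269


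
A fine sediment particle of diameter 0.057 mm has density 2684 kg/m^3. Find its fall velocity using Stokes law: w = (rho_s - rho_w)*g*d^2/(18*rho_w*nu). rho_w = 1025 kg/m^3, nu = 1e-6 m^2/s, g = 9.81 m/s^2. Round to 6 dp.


w = (rho_s - rho_w) * g * d^2 / (18 * rho_w * nu)
d = 0.057 mm = 0.000057 m
rho_s - rho_w = 2684 - 1025 = 1659
Numerator = 1659 * 9.81 * (0.000057)^2 = 0.000052876793
Denominator = 18 * 1025 * 1e-6 = 0.018450
w = 0.002866 m/s

0.002866


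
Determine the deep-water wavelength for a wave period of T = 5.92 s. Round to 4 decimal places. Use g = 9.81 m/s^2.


L0 = g * T^2 / (2 * pi)
L0 = 9.81 * 5.92^2 / (2 * pi)
L0 = 9.81 * 35.0464 / 6.28319
L0 = 343.8052 / 6.28319
L0 = 54.7183 m

54.7183


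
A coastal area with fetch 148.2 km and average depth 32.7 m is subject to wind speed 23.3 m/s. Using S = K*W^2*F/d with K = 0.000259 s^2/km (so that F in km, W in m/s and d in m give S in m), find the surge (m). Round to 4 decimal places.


S = K * W^2 * F / d
W^2 = 23.3^2 = 542.89
S = 0.000259 * 542.89 * 148.2 / 32.7
Numerator = 0.000259 * 542.89 * 148.2 = 20.838181
S = 20.838181 / 32.7 = 0.6373 m

0.6373
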